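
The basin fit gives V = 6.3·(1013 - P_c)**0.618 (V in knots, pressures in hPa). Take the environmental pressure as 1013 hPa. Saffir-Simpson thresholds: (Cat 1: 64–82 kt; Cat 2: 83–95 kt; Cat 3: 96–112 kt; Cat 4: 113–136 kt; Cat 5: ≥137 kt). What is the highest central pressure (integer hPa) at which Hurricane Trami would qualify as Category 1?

970 hPa

Category 1 begins at V = 64 kt.
Required ΔP = (64/6.3)^(1/0.618) = 10.159^1.618 ≈ 42.58 hPa.
P_c ≤ 1013 − 42.58 = 970.42, so the highest integer P_c is 970 hPa.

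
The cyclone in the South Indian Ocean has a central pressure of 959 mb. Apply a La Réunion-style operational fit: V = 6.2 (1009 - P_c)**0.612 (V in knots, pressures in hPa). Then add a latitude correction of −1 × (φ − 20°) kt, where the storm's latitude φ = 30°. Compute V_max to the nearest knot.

ΔP = 1009 − 959 = 50 mb.
50^0.612 ≈ 10.959.
V ≈ 6.2 × 10.959 ≈ 67.9 kt.
Latitude correction: −1 × (30 − 20) = -10 kt.
Corrected V ≈ 57.9 kt → 58 kt.

58 kt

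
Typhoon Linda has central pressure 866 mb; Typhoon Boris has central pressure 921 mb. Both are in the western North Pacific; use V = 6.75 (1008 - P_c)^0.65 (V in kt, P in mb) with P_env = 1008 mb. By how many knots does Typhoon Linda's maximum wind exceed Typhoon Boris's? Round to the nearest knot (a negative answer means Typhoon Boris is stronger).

Typhoon Linda: ΔP = 142; V ≈ 6.75 × 142^0.65 ≈ 169.16 kt.
Typhoon Boris: ΔP = 87; V ≈ 6.75 × 87^0.65 ≈ 123.02 kt.
Difference ≈ 169.16 − 123.02 = 46.14 → 46 kt.

46 kt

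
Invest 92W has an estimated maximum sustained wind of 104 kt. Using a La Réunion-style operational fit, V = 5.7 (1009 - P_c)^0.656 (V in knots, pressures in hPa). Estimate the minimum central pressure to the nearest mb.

ΔP = (V / 5.7)^(1/0.656) = (104/5.7)^1.524.
104/5.7 = 18.246; 18.246^1.524 ≈ 83.66 mb.
P_c = 1009 − 83.66 = 925.34 ≈ 925 mb.

925 mb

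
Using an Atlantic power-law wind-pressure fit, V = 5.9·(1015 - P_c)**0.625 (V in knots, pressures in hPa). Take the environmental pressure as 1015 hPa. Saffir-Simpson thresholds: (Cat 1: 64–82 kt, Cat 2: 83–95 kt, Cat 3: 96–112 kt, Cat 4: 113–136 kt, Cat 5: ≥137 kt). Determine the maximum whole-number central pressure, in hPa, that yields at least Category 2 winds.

Category 2 begins at V = 83 kt.
Required ΔP = (83/5.9)^(1/0.625) = 14.068^1.600 ≈ 68.73 hPa.
P_c ≤ 1015 − 68.73 = 946.27, so the highest integer P_c is 946 hPa.

946 hPa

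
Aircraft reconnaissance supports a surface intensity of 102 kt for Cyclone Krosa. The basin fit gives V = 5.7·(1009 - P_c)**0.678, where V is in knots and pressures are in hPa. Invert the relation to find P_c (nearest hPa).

ΔP = (V / 5.7)^(1/0.678) = (102/5.7)^1.475.
102/5.7 = 17.895; 17.895^1.475 ≈ 70.42 hPa.
P_c = 1009 − 70.42 = 938.58 ≈ 939 hPa.

939 hPa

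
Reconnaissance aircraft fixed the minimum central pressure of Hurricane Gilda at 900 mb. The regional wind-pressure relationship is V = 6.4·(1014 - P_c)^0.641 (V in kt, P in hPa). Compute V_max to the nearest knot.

ΔP = 1014 − 900 = 114 mb.
114^0.641 ≈ 20.820.
V ≈ 6.4 × 20.820 ≈ 133.2 kt.

133 kt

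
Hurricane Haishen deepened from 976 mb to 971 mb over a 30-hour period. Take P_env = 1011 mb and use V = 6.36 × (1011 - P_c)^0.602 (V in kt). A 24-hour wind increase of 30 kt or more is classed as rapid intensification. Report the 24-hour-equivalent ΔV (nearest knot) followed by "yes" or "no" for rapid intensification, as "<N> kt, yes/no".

4 kt, no

V₁: ΔP = 35, V ≈ 6.36 × 35^0.602 ≈ 54.07 kt.
V₂: ΔP = 40, V ≈ 6.36 × 40^0.602 ≈ 58.60 kt.
ΔV over 30 h = 4.53 kt → 24 h equivalent = 4.53 × 24/30 ≈ 3.62 kt.
4 kt < 30 kt ⇒ not rapid intensification.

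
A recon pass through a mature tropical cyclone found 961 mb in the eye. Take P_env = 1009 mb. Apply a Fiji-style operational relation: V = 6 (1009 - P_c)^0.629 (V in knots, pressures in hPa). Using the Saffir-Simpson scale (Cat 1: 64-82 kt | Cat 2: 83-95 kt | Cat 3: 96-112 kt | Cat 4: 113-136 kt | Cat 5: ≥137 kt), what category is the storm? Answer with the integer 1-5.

1

ΔP = 1009 − 961 = 48 mb.
V ≈ 6 × 48^0.629 = 6 × 11.42 ≈ 68 kt.
68 kt falls in the Category 1 band.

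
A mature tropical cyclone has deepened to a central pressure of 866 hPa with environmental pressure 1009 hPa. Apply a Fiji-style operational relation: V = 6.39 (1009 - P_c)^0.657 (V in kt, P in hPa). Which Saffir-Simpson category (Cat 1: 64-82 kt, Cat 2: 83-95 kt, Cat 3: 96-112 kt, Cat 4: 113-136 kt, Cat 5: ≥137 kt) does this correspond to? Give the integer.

ΔP = 1009 − 866 = 143 hPa.
V ≈ 6.39 × 143^0.657 = 6.39 × 26.06 ≈ 167 kt.
167 kt falls in the Category 5 band.

5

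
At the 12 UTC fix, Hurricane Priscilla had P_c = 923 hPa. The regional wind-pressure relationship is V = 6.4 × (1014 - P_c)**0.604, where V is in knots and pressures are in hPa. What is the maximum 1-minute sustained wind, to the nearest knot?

ΔP = 1014 − 923 = 91 hPa.
91^0.604 ≈ 15.250.
V ≈ 6.4 × 15.250 ≈ 97.6 kt.

98 kt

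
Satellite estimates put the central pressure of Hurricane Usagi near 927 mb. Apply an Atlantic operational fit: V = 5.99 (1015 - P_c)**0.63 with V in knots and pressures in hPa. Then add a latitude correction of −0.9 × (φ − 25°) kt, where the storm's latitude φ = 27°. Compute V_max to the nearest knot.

ΔP = 1015 − 927 = 88 mb.
88^0.63 ≈ 16.789.
V ≈ 5.99 × 16.789 ≈ 100.6 kt.
Latitude correction: −0.9 × (27 − 25) = -1.8 kt.
Corrected V ≈ 98.8 kt → 99 kt.

99 kt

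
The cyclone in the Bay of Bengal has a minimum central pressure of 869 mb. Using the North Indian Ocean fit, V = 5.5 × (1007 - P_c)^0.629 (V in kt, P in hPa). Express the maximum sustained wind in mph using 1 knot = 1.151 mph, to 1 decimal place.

140.4 mph

ΔP = 1007 − 869 = 138 mb.
V ≈ 5.5 × 138^0.629 = 5.5 × 22.181 ≈ 121.996 kt.
121.996 × 1.151 ≈ 140.42 mph → 140.4 mph.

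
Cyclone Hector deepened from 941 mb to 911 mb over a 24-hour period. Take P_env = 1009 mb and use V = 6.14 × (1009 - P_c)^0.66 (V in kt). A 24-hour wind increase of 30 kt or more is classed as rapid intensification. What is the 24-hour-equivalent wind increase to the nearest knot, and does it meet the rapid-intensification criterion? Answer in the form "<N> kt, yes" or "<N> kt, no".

V₁: ΔP = 68, V ≈ 6.14 × 68^0.66 ≈ 99.45 kt.
V₂: ΔP = 98, V ≈ 6.14 × 98^0.66 ≈ 126.58 kt.
ΔV over 24 h = 27.13 kt → 24 h equivalent = 27.13 × 24/24 ≈ 27.13 kt.
27 kt < 30 kt ⇒ not rapid intensification.

27 kt, no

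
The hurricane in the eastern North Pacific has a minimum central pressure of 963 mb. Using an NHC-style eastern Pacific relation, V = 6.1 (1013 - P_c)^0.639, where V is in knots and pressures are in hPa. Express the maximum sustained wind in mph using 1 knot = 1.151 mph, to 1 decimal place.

ΔP = 1013 − 963 = 50 mb.
V ≈ 6.1 × 50^0.639 = 6.1 × 12.180 ≈ 74.297 kt.
74.297 × 1.151 ≈ 85.52 mph → 85.5 mph.

85.5 mph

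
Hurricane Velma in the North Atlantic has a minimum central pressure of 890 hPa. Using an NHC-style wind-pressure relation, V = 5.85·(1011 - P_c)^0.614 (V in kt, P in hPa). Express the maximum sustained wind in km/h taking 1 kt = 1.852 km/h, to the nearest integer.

ΔP = 1011 − 890 = 121 hPa.
V ≈ 5.85 × 121^0.614 = 5.85 × 19.003 ≈ 111.170 kt.
111.170 × 1.852 ≈ 205.89 km/h → 206 km/h.

206 km/h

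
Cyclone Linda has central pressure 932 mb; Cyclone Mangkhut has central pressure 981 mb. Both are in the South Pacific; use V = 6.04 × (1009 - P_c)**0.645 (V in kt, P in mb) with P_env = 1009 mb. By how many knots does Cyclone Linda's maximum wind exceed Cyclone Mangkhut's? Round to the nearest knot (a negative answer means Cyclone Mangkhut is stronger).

Cyclone Linda: ΔP = 77; V ≈ 6.04 × 77^0.645 ≈ 99.50 kt.
Cyclone Mangkhut: ΔP = 28; V ≈ 6.04 × 28^0.645 ≈ 51.81 kt.
Difference ≈ 99.50 − 51.81 = 47.69 → 48 kt.

48 kt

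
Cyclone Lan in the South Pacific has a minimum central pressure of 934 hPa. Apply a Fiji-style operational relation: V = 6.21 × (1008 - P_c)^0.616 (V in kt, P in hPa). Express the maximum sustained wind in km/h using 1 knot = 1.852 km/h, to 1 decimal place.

ΔP = 1008 − 934 = 74 hPa.
V ≈ 6.21 × 74^0.616 = 6.21 × 14.173 ≈ 88.011 kt.
88.011 × 1.852 ≈ 163.00 km/h → 163.0 km/h.

163.0 km/h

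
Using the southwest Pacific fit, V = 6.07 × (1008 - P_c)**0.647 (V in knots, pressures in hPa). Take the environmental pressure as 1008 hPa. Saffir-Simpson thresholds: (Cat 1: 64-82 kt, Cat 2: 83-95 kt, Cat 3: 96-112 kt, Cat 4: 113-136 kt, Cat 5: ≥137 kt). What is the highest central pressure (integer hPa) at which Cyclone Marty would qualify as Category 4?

Category 4 begins at V = 113 kt.
Required ΔP = (113/6.07)^(1/0.647) = 18.616^1.546 ≈ 91.78 hPa.
P_c ≤ 1008 − 91.78 = 916.22, so the highest integer P_c is 916 hPa.

916 hPa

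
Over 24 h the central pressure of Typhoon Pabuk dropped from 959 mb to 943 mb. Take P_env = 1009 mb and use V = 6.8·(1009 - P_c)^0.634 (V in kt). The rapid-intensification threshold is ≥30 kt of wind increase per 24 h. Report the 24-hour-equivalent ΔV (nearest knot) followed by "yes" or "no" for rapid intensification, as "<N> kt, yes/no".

16 kt, no

V₁: ΔP = 50, V ≈ 6.8 × 50^0.634 ≈ 81.22 kt.
V₂: ΔP = 66, V ≈ 6.8 × 66^0.634 ≈ 96.85 kt.
ΔV over 24 h = 15.63 kt → 24 h equivalent = 15.63 × 24/24 ≈ 15.63 kt.
16 kt < 30 kt ⇒ not rapid intensification.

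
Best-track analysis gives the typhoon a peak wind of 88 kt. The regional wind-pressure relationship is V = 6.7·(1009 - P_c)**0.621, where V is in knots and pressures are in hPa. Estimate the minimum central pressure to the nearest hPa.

ΔP = (V / 6.7)^(1/0.621) = (88/6.7)^1.610.
88/6.7 = 13.134; 13.134^1.610 ≈ 63.24 hPa.
P_c = 1009 − 63.24 = 945.76 ≈ 946 hPa.

946 hPa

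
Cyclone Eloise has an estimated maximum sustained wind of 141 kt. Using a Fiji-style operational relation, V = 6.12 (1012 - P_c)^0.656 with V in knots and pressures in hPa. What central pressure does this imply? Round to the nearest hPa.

ΔP = (V / 6.12)^(1/0.656) = (141/6.12)^1.524.
141/6.12 = 23.039; 23.039^1.524 ≈ 119.38 hPa.
P_c = 1012 − 119.38 = 892.62 ≈ 893 hPa.

893 hPa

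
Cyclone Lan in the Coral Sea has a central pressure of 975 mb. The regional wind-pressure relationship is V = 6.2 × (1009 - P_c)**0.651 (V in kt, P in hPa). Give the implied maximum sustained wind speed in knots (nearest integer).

62 kt

ΔP = 1009 − 975 = 34 mb.
34^0.651 ≈ 9.931.
V ≈ 6.2 × 9.931 ≈ 61.6 kt.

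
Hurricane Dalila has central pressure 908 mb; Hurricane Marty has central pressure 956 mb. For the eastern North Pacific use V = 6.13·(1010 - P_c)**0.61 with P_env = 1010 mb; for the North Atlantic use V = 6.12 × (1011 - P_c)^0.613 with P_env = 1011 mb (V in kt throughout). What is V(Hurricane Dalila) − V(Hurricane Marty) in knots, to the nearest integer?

32 kt

Hurricane Dalila: ΔP = 102; V ≈ 6.13 × 102^0.61 ≈ 102.97 kt.
Hurricane Marty: ΔP = 55; V ≈ 6.12 × 55^0.613 ≈ 71.38 kt.
Difference ≈ 102.97 − 71.38 = 31.59 → 32 kt.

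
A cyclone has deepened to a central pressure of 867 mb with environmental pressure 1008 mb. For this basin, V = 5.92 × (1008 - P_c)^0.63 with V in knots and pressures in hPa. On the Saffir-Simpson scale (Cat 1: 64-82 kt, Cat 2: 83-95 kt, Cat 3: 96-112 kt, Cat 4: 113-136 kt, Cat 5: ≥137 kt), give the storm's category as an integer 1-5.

ΔP = 1008 − 867 = 141 mb.
V ≈ 5.92 × 141^0.63 = 5.92 × 22.59 ≈ 134 kt.
134 kt falls in the Category 4 band.

4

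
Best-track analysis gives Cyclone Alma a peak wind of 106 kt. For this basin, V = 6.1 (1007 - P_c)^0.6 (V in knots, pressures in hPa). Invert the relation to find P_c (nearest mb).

890 mb

ΔP = (V / 6.1)^(1/0.6) = (106/6.1)^1.667.
106/6.1 = 17.377; 17.377^1.667 ≈ 116.58 mb.
P_c = 1007 − 116.58 = 890.42 ≈ 890 mb.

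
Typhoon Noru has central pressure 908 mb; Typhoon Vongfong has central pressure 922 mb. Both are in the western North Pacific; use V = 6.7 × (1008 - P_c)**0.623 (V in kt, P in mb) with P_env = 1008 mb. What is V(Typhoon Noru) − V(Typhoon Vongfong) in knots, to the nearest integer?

Typhoon Noru: ΔP = 100; V ≈ 6.7 × 100^0.623 ≈ 118.05 kt.
Typhoon Vongfong: ΔP = 86; V ≈ 6.7 × 86^0.623 ≈ 107.47 kt.
Difference ≈ 118.05 − 107.47 = 10.58 → 11 kt.

11 kt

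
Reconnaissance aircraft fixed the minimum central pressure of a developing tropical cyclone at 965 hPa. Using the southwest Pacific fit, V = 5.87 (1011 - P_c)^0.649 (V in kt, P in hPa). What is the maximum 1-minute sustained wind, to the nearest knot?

70 kt

ΔP = 1011 − 965 = 46 hPa.
46^0.649 ≈ 11.999.
V ≈ 5.87 × 11.999 ≈ 70.4 kt.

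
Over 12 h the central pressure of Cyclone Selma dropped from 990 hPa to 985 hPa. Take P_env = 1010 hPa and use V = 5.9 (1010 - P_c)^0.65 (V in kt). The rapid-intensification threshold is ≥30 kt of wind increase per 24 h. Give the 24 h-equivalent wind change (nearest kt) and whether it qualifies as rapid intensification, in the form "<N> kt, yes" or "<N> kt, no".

V₁: ΔP = 20, V ≈ 5.9 × 20^0.65 ≈ 41.35 kt.
V₂: ΔP = 25, V ≈ 5.9 × 25^0.65 ≈ 47.81 kt.
ΔV over 12 h = 6.46 kt → 24 h equivalent = 6.46 × 24/12 ≈ 12.92 kt.
13 kt < 30 kt ⇒ not rapid intensification.

13 kt, no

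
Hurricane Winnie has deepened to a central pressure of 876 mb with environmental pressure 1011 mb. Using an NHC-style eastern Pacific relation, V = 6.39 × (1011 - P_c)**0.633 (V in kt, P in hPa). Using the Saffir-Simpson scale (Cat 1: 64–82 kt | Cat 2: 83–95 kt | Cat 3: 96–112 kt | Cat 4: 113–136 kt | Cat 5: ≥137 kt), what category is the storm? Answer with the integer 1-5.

ΔP = 1011 − 876 = 135 mb.
V ≈ 6.39 × 135^0.633 = 6.39 × 22.31 ≈ 143 kt.
143 kt falls in the Category 5 band.

5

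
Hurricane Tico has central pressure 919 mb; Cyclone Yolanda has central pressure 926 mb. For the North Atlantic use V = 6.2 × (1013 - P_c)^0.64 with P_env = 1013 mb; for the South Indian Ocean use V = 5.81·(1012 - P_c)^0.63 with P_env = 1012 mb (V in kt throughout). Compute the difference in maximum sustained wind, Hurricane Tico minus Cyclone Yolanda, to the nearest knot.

Hurricane Tico: ΔP = 94; V ≈ 6.2 × 94^0.64 ≈ 113.55 kt.
Cyclone Yolanda: ΔP = 86; V ≈ 5.81 × 86^0.63 ≈ 96.14 kt.
Difference ≈ 113.55 − 96.14 = 17.41 → 17 kt.

17 kt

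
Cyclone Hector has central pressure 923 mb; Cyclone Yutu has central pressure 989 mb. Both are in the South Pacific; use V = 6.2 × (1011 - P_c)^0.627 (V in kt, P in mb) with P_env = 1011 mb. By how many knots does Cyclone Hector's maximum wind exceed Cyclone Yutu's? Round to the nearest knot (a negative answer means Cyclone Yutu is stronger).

60 kt

Cyclone Hector: ΔP = 88; V ≈ 6.2 × 88^0.627 ≈ 102.70 kt.
Cyclone Yutu: ΔP = 22; V ≈ 6.2 × 22^0.627 ≈ 43.06 kt.
Difference ≈ 102.70 − 43.06 = 59.64 → 60 kt.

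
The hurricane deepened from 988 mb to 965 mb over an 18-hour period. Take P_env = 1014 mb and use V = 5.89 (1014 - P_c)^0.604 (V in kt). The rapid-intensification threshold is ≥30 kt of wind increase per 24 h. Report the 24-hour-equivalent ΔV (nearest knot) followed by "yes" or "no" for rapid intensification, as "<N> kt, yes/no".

26 kt, no

V₁: ΔP = 26, V ≈ 5.89 × 26^0.604 ≈ 42.15 kt.
V₂: ΔP = 49, V ≈ 5.89 × 49^0.604 ≈ 61.80 kt.
ΔV over 18 h = 19.65 kt → 24 h equivalent = 19.65 × 24/18 ≈ 26.20 kt.
26 kt < 30 kt ⇒ not rapid intensification.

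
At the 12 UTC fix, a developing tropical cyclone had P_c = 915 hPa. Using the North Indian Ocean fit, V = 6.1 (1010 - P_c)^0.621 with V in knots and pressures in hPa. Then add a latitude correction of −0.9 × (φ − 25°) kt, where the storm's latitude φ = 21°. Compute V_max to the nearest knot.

ΔP = 1010 − 915 = 95 hPa.
95^0.621 ≈ 16.911.
V ≈ 6.1 × 16.911 ≈ 103.2 kt.
Latitude correction: −0.9 × (21 − 25) = 3.6 kt.
Corrected V ≈ 106.8 kt → 107 kt.

107 kt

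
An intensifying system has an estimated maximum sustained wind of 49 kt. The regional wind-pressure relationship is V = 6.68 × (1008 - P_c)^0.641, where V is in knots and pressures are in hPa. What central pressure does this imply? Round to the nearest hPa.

ΔP = (V / 6.68)^(1/0.641) = (49/6.68)^1.560.
49/6.68 = 7.335; 7.335^1.560 ≈ 22.39 hPa.
P_c = 1008 − 22.39 = 985.61 ≈ 986 hPa.

986 hPa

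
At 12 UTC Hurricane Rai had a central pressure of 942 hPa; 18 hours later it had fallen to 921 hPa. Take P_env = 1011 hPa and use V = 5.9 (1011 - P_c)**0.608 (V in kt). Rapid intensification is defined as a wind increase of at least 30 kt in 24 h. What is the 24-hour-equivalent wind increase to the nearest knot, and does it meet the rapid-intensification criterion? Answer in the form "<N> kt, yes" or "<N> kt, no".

V₁: ΔP = 69, V ≈ 5.9 × 69^0.608 ≈ 77.42 kt.
V₂: ΔP = 90, V ≈ 5.9 × 90^0.608 ≈ 91.00 kt.
ΔV over 18 h = 13.58 kt → 24 h equivalent = 13.58 × 24/18 ≈ 18.11 kt.
18 kt < 30 kt ⇒ not rapid intensification.

18 kt, no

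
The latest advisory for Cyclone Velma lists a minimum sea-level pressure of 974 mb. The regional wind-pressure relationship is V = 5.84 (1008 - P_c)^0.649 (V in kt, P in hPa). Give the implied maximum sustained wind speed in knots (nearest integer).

ΔP = 1008 − 974 = 34 mb.
34^0.649 ≈ 9.861.
V ≈ 5.84 × 9.861 ≈ 57.6 kt.

58 kt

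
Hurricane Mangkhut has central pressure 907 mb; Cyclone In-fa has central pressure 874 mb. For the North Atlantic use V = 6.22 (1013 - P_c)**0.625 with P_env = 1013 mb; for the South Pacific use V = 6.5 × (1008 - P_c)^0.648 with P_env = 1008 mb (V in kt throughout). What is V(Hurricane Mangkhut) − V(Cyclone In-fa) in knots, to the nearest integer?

Hurricane Mangkhut: ΔP = 106; V ≈ 6.22 × 106^0.625 ≈ 114.71 kt.
Cyclone In-fa: ΔP = 134; V ≈ 6.5 × 134^0.648 ≈ 155.34 kt.
Difference ≈ 114.71 − 155.34 = -40.63 → -41 kt.

-41 kt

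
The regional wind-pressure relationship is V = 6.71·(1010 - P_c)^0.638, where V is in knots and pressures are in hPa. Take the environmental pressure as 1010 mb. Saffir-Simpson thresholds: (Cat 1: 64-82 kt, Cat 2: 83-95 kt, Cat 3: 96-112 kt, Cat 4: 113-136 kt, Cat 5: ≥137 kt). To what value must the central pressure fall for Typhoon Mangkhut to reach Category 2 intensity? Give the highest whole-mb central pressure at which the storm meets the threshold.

Category 2 begins at V = 83 kt.
Required ΔP = (83/6.71)^(1/0.638) = 12.370^1.567 ≈ 51.54 mb.
P_c ≤ 1010 − 51.54 = 958.46, so the highest integer P_c is 958 mb.

958 mb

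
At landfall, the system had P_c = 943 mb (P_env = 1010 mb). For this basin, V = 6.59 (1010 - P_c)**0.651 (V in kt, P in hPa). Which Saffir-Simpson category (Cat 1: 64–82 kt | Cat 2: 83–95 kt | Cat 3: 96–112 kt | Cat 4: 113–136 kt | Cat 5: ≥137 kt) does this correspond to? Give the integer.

ΔP = 1010 − 943 = 67 mb.
V ≈ 6.59 × 67^0.651 = 6.59 × 15.44 ≈ 102 kt.
102 kt falls in the Category 3 band.

3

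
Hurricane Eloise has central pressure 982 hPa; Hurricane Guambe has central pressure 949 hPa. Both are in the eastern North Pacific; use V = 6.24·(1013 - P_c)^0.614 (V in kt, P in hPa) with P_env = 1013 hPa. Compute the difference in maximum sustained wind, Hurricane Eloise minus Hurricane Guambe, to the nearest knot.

Hurricane Eloise: ΔP = 31; V ≈ 6.24 × 31^0.614 ≈ 51.39 kt.
Hurricane Guambe: ΔP = 64; V ≈ 6.24 × 64^0.614 ≈ 80.20 kt.
Difference ≈ 51.39 − 80.20 = -28.81 → -29 kt.

-29 kt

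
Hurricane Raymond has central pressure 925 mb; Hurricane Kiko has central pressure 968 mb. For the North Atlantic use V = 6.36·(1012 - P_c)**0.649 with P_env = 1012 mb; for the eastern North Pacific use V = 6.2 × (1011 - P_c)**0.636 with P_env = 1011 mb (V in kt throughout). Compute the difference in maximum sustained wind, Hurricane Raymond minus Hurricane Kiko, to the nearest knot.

48 kt

Hurricane Raymond: ΔP = 87; V ≈ 6.36 × 87^0.649 ≈ 115.40 kt.
Hurricane Kiko: ΔP = 43; V ≈ 6.2 × 43^0.636 ≈ 67.81 kt.
Difference ≈ 115.40 − 67.81 = 47.59 → 48 kt.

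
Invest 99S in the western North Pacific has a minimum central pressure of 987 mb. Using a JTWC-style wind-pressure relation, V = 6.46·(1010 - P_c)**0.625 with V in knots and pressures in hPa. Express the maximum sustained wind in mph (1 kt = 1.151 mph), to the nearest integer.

53 mph

ΔP = 1010 − 987 = 23 mb.
V ≈ 6.46 × 23^0.625 = 6.46 × 7.097 ≈ 45.847 kt.
45.847 × 1.151 ≈ 52.77 mph → 53 mph.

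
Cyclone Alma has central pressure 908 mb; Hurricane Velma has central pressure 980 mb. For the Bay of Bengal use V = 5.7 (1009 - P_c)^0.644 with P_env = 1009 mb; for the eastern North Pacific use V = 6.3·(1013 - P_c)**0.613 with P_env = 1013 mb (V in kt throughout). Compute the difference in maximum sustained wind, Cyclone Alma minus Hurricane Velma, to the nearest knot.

58 kt

Cyclone Alma: ΔP = 101; V ≈ 5.7 × 101^0.644 ≈ 111.34 kt.
Hurricane Velma: ΔP = 33; V ≈ 6.3 × 33^0.613 ≈ 53.73 kt.
Difference ≈ 111.34 − 53.73 = 57.61 → 58 kt.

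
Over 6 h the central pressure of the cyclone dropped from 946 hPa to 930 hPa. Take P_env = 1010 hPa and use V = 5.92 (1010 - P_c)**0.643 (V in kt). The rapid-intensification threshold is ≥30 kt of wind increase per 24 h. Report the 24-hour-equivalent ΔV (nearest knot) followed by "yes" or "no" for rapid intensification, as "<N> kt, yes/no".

V₁: ΔP = 64, V ≈ 5.92 × 64^0.643 ≈ 85.84 kt.
V₂: ΔP = 80, V ≈ 5.92 × 80^0.643 ≈ 99.09 kt.
ΔV over 6 h = 13.25 kt → 24 h equivalent = 13.25 × 24/6 ≈ 53.00 kt.
53 kt ≥ 30 kt ⇒ rapid intensification.

53 kt, yes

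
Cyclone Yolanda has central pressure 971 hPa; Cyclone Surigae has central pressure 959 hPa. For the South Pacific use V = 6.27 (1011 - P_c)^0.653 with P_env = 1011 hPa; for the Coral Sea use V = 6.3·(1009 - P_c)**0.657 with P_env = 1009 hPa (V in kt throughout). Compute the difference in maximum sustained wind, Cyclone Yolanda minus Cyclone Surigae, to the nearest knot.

Cyclone Yolanda: ΔP = 40; V ≈ 6.27 × 40^0.653 ≈ 69.73 kt.
Cyclone Surigae: ΔP = 50; V ≈ 6.3 × 50^0.657 ≈ 82.33 kt.
Difference ≈ 69.73 − 82.33 = -12.60 → -13 kt.

-13 kt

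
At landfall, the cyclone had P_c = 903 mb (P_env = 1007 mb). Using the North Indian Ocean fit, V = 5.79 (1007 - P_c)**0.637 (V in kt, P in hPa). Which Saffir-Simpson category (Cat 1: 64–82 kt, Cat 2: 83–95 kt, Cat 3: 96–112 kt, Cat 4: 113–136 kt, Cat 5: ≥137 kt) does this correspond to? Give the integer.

3

ΔP = 1007 − 903 = 104 mb.
V ≈ 5.79 × 104^0.637 = 5.79 × 19.27 ≈ 112 kt.
112 kt falls in the Category 3 band.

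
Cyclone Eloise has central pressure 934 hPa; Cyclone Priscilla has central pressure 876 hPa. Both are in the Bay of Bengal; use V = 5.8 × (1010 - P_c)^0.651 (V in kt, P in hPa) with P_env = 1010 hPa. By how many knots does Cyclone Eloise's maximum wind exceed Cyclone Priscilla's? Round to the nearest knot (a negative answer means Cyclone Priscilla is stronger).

Cyclone Eloise: ΔP = 76; V ≈ 5.8 × 76^0.651 ≈ 97.24 kt.
Cyclone Priscilla: ΔP = 134; V ≈ 5.8 × 134^0.651 ≈ 140.66 kt.
Difference ≈ 97.24 − 140.66 = -43.42 → -43 kt.

-43 kt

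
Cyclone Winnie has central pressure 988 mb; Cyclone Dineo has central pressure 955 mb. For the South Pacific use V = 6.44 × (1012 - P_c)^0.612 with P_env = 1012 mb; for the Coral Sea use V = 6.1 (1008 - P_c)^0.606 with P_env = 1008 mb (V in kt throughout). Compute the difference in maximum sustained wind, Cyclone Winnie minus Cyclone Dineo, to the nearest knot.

Cyclone Winnie: ΔP = 24; V ≈ 6.44 × 24^0.612 ≈ 45.04 kt.
Cyclone Dineo: ΔP = 53; V ≈ 6.1 × 53^0.606 ≈ 67.65 kt.
Difference ≈ 45.04 − 67.65 = -22.61 → -23 kt.

-23 kt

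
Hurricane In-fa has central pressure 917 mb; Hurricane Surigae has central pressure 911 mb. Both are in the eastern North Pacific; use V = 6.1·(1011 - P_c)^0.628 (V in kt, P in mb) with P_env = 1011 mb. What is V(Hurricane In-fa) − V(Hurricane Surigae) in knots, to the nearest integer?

-4 kt

Hurricane In-fa: ΔP = 94; V ≈ 6.1 × 94^0.628 ≈ 105.79 kt.
Hurricane Surigae: ΔP = 100; V ≈ 6.1 × 100^0.628 ≈ 109.98 kt.
Difference ≈ 105.79 − 109.98 = -4.19 → -4 kt.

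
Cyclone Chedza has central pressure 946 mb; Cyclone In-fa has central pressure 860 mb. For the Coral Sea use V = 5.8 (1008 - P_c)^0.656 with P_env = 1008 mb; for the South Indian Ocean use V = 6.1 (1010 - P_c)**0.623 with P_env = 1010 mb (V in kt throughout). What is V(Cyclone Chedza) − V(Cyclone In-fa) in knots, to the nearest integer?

Cyclone Chedza: ΔP = 62; V ≈ 5.8 × 62^0.656 ≈ 86.94 kt.
Cyclone In-fa: ΔP = 150; V ≈ 6.1 × 150^0.623 ≈ 138.37 kt.
Difference ≈ 86.94 − 138.37 = -51.43 → -51 kt.

-51 kt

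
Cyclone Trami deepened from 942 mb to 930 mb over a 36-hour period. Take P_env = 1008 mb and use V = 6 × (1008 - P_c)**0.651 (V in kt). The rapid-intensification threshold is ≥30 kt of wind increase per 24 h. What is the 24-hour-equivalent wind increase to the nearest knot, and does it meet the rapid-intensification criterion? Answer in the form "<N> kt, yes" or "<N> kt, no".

V₁: ΔP = 66, V ≈ 6 × 66^0.651 ≈ 91.76 kt.
V₂: ΔP = 78, V ≈ 6 × 78^0.651 ≈ 102.31 kt.
ΔV over 36 h = 10.55 kt → 24 h equivalent = 10.55 × 24/36 ≈ 7.03 kt.
7 kt < 30 kt ⇒ not rapid intensification.

7 kt, no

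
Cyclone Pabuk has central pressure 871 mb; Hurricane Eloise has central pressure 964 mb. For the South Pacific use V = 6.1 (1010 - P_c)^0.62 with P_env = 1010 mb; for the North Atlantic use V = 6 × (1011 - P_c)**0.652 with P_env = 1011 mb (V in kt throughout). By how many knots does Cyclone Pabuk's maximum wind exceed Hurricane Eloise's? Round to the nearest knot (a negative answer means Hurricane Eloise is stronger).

Cyclone Pabuk: ΔP = 139; V ≈ 6.1 × 139^0.62 ≈ 130.02 kt.
Hurricane Eloise: ΔP = 47; V ≈ 6 × 47^0.652 ≈ 73.85 kt.
Difference ≈ 130.02 − 73.85 = 56.17 → 56 kt.

56 kt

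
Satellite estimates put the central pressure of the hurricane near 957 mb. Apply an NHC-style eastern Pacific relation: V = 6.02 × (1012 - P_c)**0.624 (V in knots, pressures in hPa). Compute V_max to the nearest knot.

73 kt

ΔP = 1012 − 957 = 55 mb.
55^0.624 ≈ 12.190.
V ≈ 6.02 × 12.190 ≈ 73.4 kt.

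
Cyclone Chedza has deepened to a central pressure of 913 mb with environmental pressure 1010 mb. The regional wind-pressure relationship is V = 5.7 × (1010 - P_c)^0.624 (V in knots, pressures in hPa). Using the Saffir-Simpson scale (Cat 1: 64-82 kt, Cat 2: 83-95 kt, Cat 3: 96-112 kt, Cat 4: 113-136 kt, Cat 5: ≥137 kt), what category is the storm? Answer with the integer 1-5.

3

ΔP = 1010 − 913 = 97 mb.
V ≈ 5.7 × 97^0.624 = 5.7 × 17.37 ≈ 99 kt.
99 kt falls in the Category 3 band.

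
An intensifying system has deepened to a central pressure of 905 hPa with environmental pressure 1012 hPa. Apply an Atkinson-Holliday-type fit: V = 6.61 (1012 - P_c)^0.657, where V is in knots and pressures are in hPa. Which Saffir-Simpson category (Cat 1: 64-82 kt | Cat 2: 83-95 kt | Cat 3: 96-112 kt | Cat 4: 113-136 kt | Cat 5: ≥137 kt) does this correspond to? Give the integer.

5

ΔP = 1012 − 905 = 107 hPa.
V ≈ 6.61 × 107^0.657 = 6.61 × 21.54 ≈ 142 kt.
142 kt falls in the Category 5 band.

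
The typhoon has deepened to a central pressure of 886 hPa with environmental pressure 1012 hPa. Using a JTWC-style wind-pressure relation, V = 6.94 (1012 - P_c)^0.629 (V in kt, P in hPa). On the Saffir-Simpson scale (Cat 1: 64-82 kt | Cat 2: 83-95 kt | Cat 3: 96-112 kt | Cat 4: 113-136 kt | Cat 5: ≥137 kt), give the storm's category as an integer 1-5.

5

ΔP = 1012 − 886 = 126 hPa.
V ≈ 6.94 × 126^0.629 = 6.94 × 20.95 ≈ 145 kt.
145 kt falls in the Category 5 band.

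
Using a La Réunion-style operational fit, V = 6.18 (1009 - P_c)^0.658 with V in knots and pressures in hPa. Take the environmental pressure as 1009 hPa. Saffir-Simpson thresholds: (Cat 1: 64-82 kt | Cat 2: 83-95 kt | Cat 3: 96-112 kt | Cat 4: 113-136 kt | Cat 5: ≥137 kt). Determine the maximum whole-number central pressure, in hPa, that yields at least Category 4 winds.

926 hPa

Category 4 begins at V = 113 kt.
Required ΔP = (113/6.18)^(1/0.658) = 18.285^1.520 ≈ 82.81 hPa.
P_c ≤ 1009 − 82.81 = 926.19, so the highest integer P_c is 926 hPa.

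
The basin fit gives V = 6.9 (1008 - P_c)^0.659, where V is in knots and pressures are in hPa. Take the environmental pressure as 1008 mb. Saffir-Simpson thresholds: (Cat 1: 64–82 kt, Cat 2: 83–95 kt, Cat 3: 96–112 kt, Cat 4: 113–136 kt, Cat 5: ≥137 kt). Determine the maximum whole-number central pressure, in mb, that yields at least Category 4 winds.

938 mb

Category 4 begins at V = 113 kt.
Required ΔP = (113/6.9)^(1/0.659) = 16.377^1.517 ≈ 69.59 mb.
P_c ≤ 1008 − 69.59 = 938.41, so the highest integer P_c is 938 mb.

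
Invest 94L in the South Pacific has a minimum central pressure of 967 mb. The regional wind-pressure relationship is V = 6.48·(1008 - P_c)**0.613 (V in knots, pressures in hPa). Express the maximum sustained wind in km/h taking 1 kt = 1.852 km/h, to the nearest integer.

117 km/h

ΔP = 1008 − 967 = 41 mb.
V ≈ 6.48 × 41^0.613 = 6.48 × 9.742 ≈ 63.126 kt.
63.126 × 1.852 ≈ 116.91 km/h → 117 km/h.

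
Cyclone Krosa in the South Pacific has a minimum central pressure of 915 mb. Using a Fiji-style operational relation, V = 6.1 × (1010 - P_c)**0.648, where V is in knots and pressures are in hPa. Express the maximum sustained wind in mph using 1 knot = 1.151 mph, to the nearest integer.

ΔP = 1010 − 915 = 95 mb.
V ≈ 6.1 × 95^0.648 = 6.1 × 19.123 ≈ 116.653 kt.
116.653 × 1.151 ≈ 134.27 mph → 134 mph.

134 mph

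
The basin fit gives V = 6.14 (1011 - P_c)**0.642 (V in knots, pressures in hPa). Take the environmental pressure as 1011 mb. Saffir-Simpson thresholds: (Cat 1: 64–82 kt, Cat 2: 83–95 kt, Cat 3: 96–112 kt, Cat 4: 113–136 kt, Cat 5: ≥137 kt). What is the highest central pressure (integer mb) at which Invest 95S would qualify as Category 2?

Category 2 begins at V = 83 kt.
Required ΔP = (83/6.14)^(1/0.642) = 13.518^1.558 ≈ 57.75 mb.
P_c ≤ 1011 − 57.75 = 953.25, so the highest integer P_c is 953 mb.

953 mb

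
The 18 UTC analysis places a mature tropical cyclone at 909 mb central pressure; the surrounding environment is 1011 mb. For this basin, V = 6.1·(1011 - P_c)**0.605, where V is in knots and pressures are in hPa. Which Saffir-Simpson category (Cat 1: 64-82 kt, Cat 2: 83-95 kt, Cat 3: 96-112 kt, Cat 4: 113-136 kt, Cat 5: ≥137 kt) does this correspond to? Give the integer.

3

ΔP = 1011 − 909 = 102 mb.
V ≈ 6.1 × 102^0.605 = 6.1 × 16.41 ≈ 100 kt.
100 kt falls in the Category 3 band.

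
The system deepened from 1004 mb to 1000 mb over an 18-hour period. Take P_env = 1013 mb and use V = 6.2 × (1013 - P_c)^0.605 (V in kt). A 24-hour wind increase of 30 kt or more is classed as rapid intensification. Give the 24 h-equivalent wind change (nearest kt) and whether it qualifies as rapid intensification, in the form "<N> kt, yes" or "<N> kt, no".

V₁: ΔP = 9, V ≈ 6.2 × 9^0.605 ≈ 23.43 kt.
V₂: ΔP = 13, V ≈ 6.2 × 13^0.605 ≈ 29.26 kt.
ΔV over 18 h = 5.83 kt → 24 h equivalent = 5.83 × 24/18 ≈ 7.77 kt.
8 kt < 30 kt ⇒ not rapid intensification.

8 kt, no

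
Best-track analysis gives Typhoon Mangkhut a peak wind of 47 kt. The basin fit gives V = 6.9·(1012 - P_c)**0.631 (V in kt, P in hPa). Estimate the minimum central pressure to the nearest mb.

991 mb

ΔP = (V / 6.9)^(1/0.631) = (47/6.9)^1.585.
47/6.9 = 6.812; 6.812^1.585 ≈ 20.92 mb.
P_c = 1012 − 20.92 = 991.08 ≈ 991 mb.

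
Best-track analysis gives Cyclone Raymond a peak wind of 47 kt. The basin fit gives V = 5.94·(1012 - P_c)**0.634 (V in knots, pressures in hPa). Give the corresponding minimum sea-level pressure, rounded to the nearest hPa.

ΔP = (V / 5.94)^(1/0.634) = (47/5.94)^1.577.
47/5.94 = 7.912; 7.912^1.577 ≈ 26.12 hPa.
P_c = 1012 − 26.12 = 985.88 ≈ 986 hPa.

986 hPa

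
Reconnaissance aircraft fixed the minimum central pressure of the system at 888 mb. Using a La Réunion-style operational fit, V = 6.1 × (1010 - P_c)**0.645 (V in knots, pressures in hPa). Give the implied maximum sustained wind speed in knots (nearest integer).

135 kt

ΔP = 1010 − 888 = 122 mb.
122^0.645 ≈ 22.167.
V ≈ 6.1 × 22.167 ≈ 135.2 kt.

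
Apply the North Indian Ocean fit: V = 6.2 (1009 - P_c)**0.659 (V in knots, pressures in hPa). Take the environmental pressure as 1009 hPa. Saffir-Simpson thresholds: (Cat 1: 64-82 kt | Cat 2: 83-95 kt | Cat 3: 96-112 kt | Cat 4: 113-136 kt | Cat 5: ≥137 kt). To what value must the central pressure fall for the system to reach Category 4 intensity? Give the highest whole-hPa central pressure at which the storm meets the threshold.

Category 4 begins at V = 113 kt.
Required ΔP = (113/6.2)^(1/0.659) = 18.226^1.517 ≈ 81.85 hPa.
P_c ≤ 1009 − 81.85 = 927.15, so the highest integer P_c is 927 hPa.

927 hPa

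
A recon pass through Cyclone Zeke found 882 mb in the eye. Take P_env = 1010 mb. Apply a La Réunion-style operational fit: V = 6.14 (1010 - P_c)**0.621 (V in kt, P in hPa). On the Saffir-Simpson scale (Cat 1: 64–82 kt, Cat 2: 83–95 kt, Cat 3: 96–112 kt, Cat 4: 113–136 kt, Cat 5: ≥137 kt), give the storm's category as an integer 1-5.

4

ΔP = 1010 − 882 = 128 mb.
V ≈ 6.14 × 128^0.621 = 6.14 × 20.35 ≈ 125 kt.
125 kt falls in the Category 4 band.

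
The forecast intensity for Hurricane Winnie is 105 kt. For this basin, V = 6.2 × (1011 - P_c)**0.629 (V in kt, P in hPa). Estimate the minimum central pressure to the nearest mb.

ΔP = (V / 6.2)^(1/0.629) = (105/6.2)^1.590.
105/6.2 = 16.935; 16.935^1.590 ≈ 89.86 mb.
P_c = 1011 − 89.86 = 921.14 ≈ 921 mb.

921 mb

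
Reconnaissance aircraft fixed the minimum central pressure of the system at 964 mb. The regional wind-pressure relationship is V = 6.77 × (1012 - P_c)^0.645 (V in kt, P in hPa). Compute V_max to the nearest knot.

ΔP = 1012 − 964 = 48 mb.
48^0.645 ≈ 12.145.
V ≈ 6.77 × 12.145 ≈ 82.2 kt.

82 kt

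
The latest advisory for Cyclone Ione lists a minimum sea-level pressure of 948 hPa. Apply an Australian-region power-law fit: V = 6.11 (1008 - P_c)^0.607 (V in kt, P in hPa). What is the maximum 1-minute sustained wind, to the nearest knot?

73 kt

ΔP = 1008 − 948 = 60 hPa.
60^0.607 ≈ 12.004.
V ≈ 6.11 × 12.004 ≈ 73.3 kt.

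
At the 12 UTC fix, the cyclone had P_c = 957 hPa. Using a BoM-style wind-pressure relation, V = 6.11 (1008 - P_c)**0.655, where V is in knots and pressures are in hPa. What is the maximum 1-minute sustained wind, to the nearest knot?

ΔP = 1008 − 957 = 51 hPa.
51^0.655 ≈ 13.136.
V ≈ 6.11 × 13.136 ≈ 80.3 kt.

80 kt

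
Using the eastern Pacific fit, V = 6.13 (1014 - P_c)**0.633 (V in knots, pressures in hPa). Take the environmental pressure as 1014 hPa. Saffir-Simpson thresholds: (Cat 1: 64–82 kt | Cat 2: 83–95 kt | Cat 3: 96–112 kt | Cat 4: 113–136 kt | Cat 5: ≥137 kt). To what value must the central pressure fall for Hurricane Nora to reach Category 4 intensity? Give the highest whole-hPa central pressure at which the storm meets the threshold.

914 hPa

Category 4 begins at V = 113 kt.
Required ΔP = (113/6.13)^(1/0.633) = 18.434^1.580 ≈ 99.86 hPa.
P_c ≤ 1014 − 99.86 = 914.14, so the highest integer P_c is 914 hPa.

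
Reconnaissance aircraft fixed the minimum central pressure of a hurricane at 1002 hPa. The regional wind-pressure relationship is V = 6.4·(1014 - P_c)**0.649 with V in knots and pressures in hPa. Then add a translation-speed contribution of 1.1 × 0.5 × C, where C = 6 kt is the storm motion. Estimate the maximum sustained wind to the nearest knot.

ΔP = 1014 − 1002 = 12 hPa.
12^0.649 ≈ 5.016.
V ≈ 6.4 × 5.016 ≈ 32.1 kt.
Translation term: 1.1 × 0.5 × 6 = 3.3 kt.
Corrected V ≈ 35.4 kt → 35 kt.

35 kt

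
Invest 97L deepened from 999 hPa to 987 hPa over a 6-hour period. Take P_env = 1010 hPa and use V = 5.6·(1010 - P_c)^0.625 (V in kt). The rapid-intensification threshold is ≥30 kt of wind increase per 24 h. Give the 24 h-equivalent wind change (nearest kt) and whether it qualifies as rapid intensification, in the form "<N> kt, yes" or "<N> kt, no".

59 kt, yes

V₁: ΔP = 11, V ≈ 5.6 × 11^0.625 ≈ 25.06 kt.
V₂: ΔP = 23, V ≈ 5.6 × 23^0.625 ≈ 39.74 kt.
ΔV over 6 h = 14.68 kt → 24 h equivalent = 14.68 × 24/6 ≈ 58.72 kt.
59 kt ≥ 30 kt ⇒ rapid intensification.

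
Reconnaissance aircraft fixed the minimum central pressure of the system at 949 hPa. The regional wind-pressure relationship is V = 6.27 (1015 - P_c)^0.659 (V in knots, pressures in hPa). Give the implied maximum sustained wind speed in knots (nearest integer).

ΔP = 1015 − 949 = 66 hPa.
66^0.659 ≈ 15.815.
V ≈ 6.27 × 15.815 ≈ 99.2 kt.

99 kt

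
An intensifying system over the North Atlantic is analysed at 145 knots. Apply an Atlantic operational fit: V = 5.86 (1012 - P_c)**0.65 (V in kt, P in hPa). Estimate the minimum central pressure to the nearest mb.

873 mb

ΔP = (V / 5.86)^(1/0.65) = (145/5.86)^1.538.
145/5.86 = 24.744; 24.744^1.538 ≈ 139.25 mb.
P_c = 1012 − 139.25 = 872.75 ≈ 873 mb.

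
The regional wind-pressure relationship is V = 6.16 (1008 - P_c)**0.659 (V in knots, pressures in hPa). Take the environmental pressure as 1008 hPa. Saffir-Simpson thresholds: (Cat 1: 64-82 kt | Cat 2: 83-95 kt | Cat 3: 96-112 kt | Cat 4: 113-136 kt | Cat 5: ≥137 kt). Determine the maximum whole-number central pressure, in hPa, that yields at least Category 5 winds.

Category 5 begins at V = 137 kt.
Required ΔP = (137/6.16)^(1/0.659) = 22.240^1.517 ≈ 110.72 hPa.
P_c ≤ 1008 − 110.72 = 897.28, so the highest integer P_c is 897 hPa.

897 hPa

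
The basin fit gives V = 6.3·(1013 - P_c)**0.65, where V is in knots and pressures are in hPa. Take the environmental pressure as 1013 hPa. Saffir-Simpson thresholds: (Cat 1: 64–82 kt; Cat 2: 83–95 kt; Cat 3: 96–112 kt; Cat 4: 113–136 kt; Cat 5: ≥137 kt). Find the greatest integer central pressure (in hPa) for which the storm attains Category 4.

928 hPa

Category 4 begins at V = 113 kt.
Required ΔP = (113/6.3)^(1/0.65) = 17.937^1.538 ≈ 84.88 hPa.
P_c ≤ 1013 − 84.88 = 928.12, so the highest integer P_c is 928 hPa.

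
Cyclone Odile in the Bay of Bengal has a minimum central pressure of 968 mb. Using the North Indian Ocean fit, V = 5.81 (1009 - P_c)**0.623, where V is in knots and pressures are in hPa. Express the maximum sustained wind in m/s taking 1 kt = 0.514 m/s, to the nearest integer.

ΔP = 1009 − 968 = 41 mb.
V ≈ 5.81 × 41^0.623 = 5.81 × 10.110 ≈ 58.741 kt.
58.741 × 0.514 ≈ 30.19 m/s → 30 m/s.

30 m/s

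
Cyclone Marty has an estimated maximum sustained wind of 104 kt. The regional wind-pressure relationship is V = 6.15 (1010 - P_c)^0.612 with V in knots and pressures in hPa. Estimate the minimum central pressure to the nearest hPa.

ΔP = (V / 6.15)^(1/0.612) = (104/6.15)^1.634.
104/6.15 = 16.911; 16.911^1.634 ≈ 101.58 hPa.
P_c = 1010 − 101.58 = 908.42 ≈ 908 hPa.

908 hPa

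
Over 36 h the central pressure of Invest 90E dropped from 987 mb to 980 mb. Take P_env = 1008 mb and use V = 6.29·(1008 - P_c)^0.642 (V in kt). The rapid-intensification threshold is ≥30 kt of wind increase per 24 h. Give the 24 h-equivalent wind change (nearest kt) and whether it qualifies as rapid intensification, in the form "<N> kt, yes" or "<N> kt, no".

V₁: ΔP = 21, V ≈ 6.29 × 21^0.642 ≈ 44.41 kt.
V₂: ΔP = 28, V ≈ 6.29 × 28^0.642 ≈ 53.42 kt.
ΔV over 36 h = 9.01 kt → 24 h equivalent = 9.01 × 24/36 ≈ 6.01 kt.
6 kt < 30 kt ⇒ not rapid intensification.

6 kt, no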